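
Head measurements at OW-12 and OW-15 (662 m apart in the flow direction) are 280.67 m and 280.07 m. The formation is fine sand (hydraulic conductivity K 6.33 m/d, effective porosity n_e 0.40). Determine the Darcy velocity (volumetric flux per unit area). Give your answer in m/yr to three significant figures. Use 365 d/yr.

Hydraulic gradient i = (280.67 − 280.07) / 662 = 0.60 / 662 = 9.063e-4
q = Ki = 6.33 × 9.063e-4 = 0.005737 m/d
   = 0.005737 × 365 = 2.09 m/yr

2.09 m/yr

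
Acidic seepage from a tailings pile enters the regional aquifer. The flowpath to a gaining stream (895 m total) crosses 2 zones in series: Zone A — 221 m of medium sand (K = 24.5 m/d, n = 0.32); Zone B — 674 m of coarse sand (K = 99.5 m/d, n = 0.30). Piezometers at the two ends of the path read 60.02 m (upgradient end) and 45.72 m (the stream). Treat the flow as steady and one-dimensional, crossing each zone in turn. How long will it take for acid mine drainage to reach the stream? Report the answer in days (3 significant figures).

301 days

Total head drop ΔH = 60.02 − 45.72 = 14.30 m
Continuity: the same q passes through each zone, so ΔH = q·Σ(L_j/K_j) — the zones act as resistances in series.
Σ(L/K) = 221/24.5 + 674/99.5 = 9.020 + 6.774 = 15.79 d
q = ΔH / Σ(L/K) = 14.30 / 15.79 = 0.9054 m/d (same in every zone)
Zone A: v = q/n = 0.9054/0.32 = 2.829 m/d → t_A = 221/2.829 = 78.11 d
Zone B: v = q/n = 0.9054/0.30 = 3.018 m/d → t_B = 674/3.018 = 223.3 d
Total t = 78.11 + 223.3 = 301.4 d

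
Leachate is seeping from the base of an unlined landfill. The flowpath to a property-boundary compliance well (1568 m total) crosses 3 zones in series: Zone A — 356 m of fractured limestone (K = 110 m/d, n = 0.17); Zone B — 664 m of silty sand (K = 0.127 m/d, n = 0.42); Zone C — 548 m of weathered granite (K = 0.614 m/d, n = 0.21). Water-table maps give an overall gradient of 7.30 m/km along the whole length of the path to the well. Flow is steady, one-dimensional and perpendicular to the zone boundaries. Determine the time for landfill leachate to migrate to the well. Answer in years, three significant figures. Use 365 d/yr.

Continuity: the same q passes through each zone, so ΔH = q·Σ(L_j/K_j) — the zones act as resistances in series.
Σ(L/K) = 356/110 + 664/0.127 + 548/0.614 = 3.236 + 5228 + 892.5 = 6124 d
K_eq = L_total / Σ(L/K) = 1568 / 6124 = 0.2560 m/d
q = K_eq · i = 0.2560 × 0.0073 = 0.001869 m/d (same in every zone)
Zone A: v = q/n = 0.001869/0.17 = 0.01099 m/d → t_A = 356/0.01099 = 32380 d
Zone B: v = q/n = 0.001869/0.42 = 0.004450 m/d → t_B = 664/0.004450 = 149200 d
Zone C: v = q/n = 0.001869/0.21 = 0.008900 m/d → t_C = 548/0.008900 = 61570 d
Total t = 32380 + 149200 + 61570 = 243200 d
   = 243200 / 365 = 666 yr

666 years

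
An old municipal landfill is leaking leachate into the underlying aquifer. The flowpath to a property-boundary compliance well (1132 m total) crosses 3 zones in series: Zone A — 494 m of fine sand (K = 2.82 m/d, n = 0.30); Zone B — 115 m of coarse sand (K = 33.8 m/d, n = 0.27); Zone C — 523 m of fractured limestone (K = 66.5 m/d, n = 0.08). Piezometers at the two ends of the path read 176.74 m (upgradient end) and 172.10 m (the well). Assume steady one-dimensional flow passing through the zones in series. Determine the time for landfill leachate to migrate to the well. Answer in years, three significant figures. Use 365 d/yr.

Total head drop ΔH = 176.74 − 172.10 = 4.64 m
Continuity: the same q passes through each zone, so ΔH = q·Σ(L_j/K_j) — the zones act as resistances in series.
Σ(L/K) = 494/2.82 + 115/33.8 + 523/66.5 = 175.2 + 3.402 + 7.865 = 186.4 d
q = ΔH / Σ(L/K) = 4.64 / 186.4 = 0.02489 m/d (same in every zone)
Zone A: v = q/n = 0.02489/0.30 = 0.08296 m/d → t_A = 494/0.08296 = 5955 d
Zone B: v = q/n = 0.02489/0.27 = 0.09217 m/d → t_B = 115/0.09217 = 1248 d
Zone C: v = q/n = 0.02489/0.08 = 0.3111 m/d → t_C = 523/0.3111 = 1681 d
Total t = 5955 + 1248 + 1681 = 8884 d
   = 8884 / 365 = 24.3 yr

24.3 years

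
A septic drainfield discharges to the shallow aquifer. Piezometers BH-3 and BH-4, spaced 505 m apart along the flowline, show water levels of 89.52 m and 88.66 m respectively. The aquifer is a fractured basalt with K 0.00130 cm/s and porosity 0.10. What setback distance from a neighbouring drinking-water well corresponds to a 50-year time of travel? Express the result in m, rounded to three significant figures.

349 m

Hydraulic gradient i = (89.52 − 88.66) / 505 = 0.86 / 505 = 0.001703
K = 0.00130 cm/s × 864 = 1.123 m/d
Darcy flux q = K·i = 1.123 × 0.001703 = 0.001913 m/d
Average linear velocity = 0.001913 / 0.10 = 0.01913 m/d
T = 50 yr × 365 = 18250 d
L = v × T = 0.01913 × 18250 = 349.1 m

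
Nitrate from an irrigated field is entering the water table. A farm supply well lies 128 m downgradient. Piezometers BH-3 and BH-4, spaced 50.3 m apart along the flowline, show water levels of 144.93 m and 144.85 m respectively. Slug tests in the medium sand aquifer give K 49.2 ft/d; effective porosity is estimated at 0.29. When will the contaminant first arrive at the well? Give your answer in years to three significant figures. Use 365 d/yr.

Hydraulic gradient i = (144.93 − 144.85) / 50.3 = 0.08 / 50.3 = 0.001590
K = 49.2 ft/d × 0.3048 = 15.00 m/d
Darcy flux q = K·i = 15.00 × 0.001590 = 0.02385 m/d
v = Ki/n = 15.00·0.001590/0.29 = 0.08224 m/d
t = L / v = 128 / 0.08224 = 1556 d
   = 1556 / 365 = 4.26 yr

4.26 years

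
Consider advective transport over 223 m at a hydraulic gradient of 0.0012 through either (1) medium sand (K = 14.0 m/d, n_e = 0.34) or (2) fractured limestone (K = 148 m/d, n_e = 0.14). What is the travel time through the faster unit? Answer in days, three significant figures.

Unit 1 (medium sand): v = 14.0×0.0012/0.34 = 0.04941 m/d, t = 223/0.04941 = 4513 d
Unit 2 (fractured limestone): v = 148×0.0012/0.14 = 1.269 m/d, t = 223/1.269 = 175.8 d
Faster unit: t = 176 d

176 days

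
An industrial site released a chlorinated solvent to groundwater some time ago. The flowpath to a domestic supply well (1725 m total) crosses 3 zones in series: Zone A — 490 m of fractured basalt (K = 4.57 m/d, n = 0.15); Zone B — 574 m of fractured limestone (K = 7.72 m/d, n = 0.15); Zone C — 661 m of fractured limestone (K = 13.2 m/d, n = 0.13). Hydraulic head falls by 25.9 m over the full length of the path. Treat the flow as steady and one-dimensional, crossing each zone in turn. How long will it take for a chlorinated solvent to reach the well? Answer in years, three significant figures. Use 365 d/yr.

6.02 years

Steady 1-D flow in series ⇒ the Darcy flux q is identical in every zone and the zone head losses add (resistances L/K in series).
Σ(L/K) = 490/4.57 + 574/7.72 + 661/13.2 = 107.2 + 74.35 + 50.08 = 231.6 d
q = ΔH / Σ(L/K) = 25.9 / 231.6 = 0.1118 m/d (same in every zone)
Zone A: v = q/n = 0.1118/0.15 = 0.7454 m/d → t_A = 490/0.7454 = 657.4 d
Zone B: v = q/n = 0.1118/0.15 = 0.7454 m/d → t_B = 574/0.7454 = 770.1 d
Zone C: v = q/n = 0.1118/0.13 = 0.8601 m/d → t_C = 661/0.8601 = 768.6 d
Total t = 657.4 + 770.1 + 768.6 = 2196 d
   = 2196 / 365 = 6.02 yr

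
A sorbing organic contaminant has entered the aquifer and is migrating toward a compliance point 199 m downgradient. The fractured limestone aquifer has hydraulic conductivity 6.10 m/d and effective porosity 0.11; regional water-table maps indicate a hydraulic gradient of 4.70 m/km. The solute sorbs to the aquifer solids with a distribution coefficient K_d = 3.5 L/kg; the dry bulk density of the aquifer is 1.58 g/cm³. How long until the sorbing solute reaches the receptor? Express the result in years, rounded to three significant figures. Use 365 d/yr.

107 years

Darcy flux q = K·i = 6.10 × 0.0047 = 0.02867 m/d
Average linear velocity = 0.02867 / 0.11 = 0.2606 m/d
Retardation R = 1 + ρ_b·K_d/n = 1 + 1.58×3.5/0.11 = 51.27
Contaminant velocity v_c = v/R = 0.2606/51.27 = 0.005083 m/d
t = L/v_c = 199/0.005083 = 39150 d
   = 39150/365 = 107 yr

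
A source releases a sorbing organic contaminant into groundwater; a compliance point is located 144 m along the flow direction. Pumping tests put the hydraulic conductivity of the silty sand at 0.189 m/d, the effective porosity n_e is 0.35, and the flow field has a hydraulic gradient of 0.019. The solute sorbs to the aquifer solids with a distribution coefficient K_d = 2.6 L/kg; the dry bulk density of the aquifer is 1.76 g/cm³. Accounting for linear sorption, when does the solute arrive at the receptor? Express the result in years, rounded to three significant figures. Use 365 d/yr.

541 years

Darcy flux q = K·i = 0.189 × 0.019 = 0.003591 m/d
Average linear velocity = 0.003591 / 0.35 = 0.01026 m/d
Retardation R = 1 + ρ_b·K_d/n = 1 + 1.76×2.6/0.35 = 14.07
Contaminant velocity v_c = v/R = 0.01026/14.07 = 7.290e-4 m/d
t = L/v_c = 144/7.290e-4 = 197500 d
   = 197500/365 = 541 yr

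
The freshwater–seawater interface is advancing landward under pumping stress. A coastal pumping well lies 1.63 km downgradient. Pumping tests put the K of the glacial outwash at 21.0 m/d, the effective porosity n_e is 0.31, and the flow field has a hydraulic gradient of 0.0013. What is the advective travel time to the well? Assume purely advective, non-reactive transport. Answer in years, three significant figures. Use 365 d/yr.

Darcy flux q = K·i = 21.0 × 0.0013 = 0.02730 m/d
Average linear velocity = 0.02730 / 0.31 = 0.08806 m/d
L = 1.63 km = 1630 m
t = L / v = 1630 / 0.08806 = 18510 d
   = 18510 / 365 = 50.7 yr

50.7 years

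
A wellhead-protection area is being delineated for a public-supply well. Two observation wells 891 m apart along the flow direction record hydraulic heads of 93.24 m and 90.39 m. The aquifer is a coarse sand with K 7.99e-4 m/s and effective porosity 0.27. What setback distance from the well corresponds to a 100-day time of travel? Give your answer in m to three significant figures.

Hydraulic gradient i = (93.24 − 90.39) / 891 = 2.85 / 891 = 0.003199
K = 7.99e-4 m/s × 86400 s/d = 69.03 m/d
Darcy flux q = K·i = 69.03 × 0.003199 = 0.2208 m/d
Seepage velocity v = q / n = 0.2208 / 0.27 = 0.8178 m/d
L = v × T = 0.8178 × 100 = 81.78 m

81.8 m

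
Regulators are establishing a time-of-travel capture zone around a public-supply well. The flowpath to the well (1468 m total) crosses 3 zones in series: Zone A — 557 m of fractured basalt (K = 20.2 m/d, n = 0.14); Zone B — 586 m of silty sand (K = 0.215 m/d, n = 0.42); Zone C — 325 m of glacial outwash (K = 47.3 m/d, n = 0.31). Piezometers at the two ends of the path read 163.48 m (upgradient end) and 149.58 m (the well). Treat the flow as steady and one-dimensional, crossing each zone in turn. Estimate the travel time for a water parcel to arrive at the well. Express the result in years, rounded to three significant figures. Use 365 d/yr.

231 years

Total head drop ΔH = 163.48 − 149.58 = 13.90 m
Continuity: the same q passes through each zone, so ΔH = q·Σ(L_j/K_j) — the zones act as resistances in series.
Σ(L/K) = 557/20.2 + 586/0.215 + 325/47.3 = 27.57 + 2726 + 6.871 = 2760 d
q = ΔH / Σ(L/K) = 13.90 / 2760 = 0.005036 m/d (same in every zone)
Zone A: v = q/n = 0.005036/0.14 = 0.03597 m/d → t_A = 557/0.03597 = 15480 d
Zone B: v = q/n = 0.005036/0.42 = 0.01199 m/d → t_B = 586/0.01199 = 48870 d
Zone C: v = q/n = 0.005036/0.31 = 0.01625 m/d → t_C = 325/0.01625 = 20010 d
Total t = 15480 + 48870 + 20010 = 84360 d
   = 84360 / 365 = 231 yr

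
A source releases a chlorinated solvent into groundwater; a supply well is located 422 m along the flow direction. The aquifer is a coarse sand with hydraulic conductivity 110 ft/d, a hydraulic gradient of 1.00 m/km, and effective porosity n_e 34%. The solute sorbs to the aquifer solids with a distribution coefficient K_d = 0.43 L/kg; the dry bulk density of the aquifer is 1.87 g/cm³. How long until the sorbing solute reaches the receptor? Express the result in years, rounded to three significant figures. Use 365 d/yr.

K = 110 ft/d × 0.3048 = 33.53 m/d
Darcy flux q = K·i = 33.53 × 0.0010 = 0.03353 m/d
Seepage velocity v = q / n = 0.03353 / 0.34 = 0.09861 m/d
Retardation R = 1 + ρ_b·K_d/n = 1 + 1.87×0.43/0.34 = 3.365
Contaminant velocity v_c = v/R = 0.09861/3.365 = 0.02931 m/d
t = L/v_c = 422/0.02931 = 14400 d
   = 14400/365 = 39.5 yr

39.5 years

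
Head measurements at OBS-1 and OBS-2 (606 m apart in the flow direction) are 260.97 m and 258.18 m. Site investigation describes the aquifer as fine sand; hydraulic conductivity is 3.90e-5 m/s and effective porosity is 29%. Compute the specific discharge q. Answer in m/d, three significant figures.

Hydraulic gradient i = (260.97 − 258.18) / 606 = 2.79 / 606 = 0.004604
K = 3.90e-5 m/s × 86400 s/d = 3.370 m/d
q = Ki = 3.370 × 0.004604 = 0.01551 m/d

0.0155 m/d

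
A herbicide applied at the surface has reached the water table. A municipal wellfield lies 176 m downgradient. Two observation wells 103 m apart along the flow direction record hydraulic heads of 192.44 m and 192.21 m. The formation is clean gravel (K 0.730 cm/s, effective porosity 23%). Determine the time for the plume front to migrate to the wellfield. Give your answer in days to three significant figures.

Hydraulic gradient i = (192.44 − 192.21) / 103 = 0.23 / 103 = 0.002233
K = 0.730 cm/s × 864 = 630.7 m/d
Specific discharge q = 630.7 × 0.002233 = 1.408 m/d
v_s = q/n_e = 1.408/0.23 = 6.123 m/d
t = L / v = 176 / 6.123 = 28.74 d

28.7 days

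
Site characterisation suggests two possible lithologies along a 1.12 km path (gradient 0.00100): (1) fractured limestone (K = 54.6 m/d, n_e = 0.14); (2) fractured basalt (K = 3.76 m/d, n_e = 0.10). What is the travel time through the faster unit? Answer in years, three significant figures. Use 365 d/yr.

Unit 1 (fractured limestone): v = 54.6×0.0010/0.14 = 0.3900 m/d, t = 1120/0.3900 = 2872 d
Unit 2 (fractured basalt): v = 3.76×0.0010/0.10 = 0.03760 m/d, t = 1120/0.03760 = 29790 d
Faster: 2872 d / 365 = 7.87 yr

7.87 years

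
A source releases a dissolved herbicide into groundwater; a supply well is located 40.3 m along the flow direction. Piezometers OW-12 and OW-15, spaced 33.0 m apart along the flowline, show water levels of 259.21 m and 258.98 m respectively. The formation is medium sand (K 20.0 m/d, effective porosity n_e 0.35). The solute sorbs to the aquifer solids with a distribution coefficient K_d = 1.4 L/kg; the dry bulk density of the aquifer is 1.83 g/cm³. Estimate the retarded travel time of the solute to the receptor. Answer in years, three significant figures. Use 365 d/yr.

2.31 years

Hydraulic gradient i = (259.21 − 258.98) / 33.0 = 0.23 / 33.0 = 0.006970
Specific discharge q = 20.0 × 0.006970 = 0.1394 m/d
v = Ki/n = 20.0·0.006970/0.35 = 0.3983 m/d
Retardation R = 1 + ρ_b·K_d/n = 1 + 1.83×1.4/0.35 = 8.320
Contaminant velocity v_c = v/R = 0.3983/8.320 = 0.04787 m/d
t = L/v_c = 40.3/0.04787 = 841.9 d
   = 841.9/365 = 2.31 yr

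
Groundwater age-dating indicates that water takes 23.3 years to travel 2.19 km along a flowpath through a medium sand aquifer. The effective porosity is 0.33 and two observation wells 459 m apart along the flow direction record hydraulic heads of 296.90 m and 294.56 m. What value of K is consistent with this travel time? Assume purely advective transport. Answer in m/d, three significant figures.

16.7 m/d

Hydraulic gradient i = (296.90 − 294.56) / 459 = 2.34 / 459 = 0.005098
t = 23.3 years = 8505 d
L = 2.19 km = 2190 m
v = L / t = 2190 / 8505 = 0.2575 m/d
K = v · n / i = 0.2575 × 0.33 / 0.005098 = 16.7 m/d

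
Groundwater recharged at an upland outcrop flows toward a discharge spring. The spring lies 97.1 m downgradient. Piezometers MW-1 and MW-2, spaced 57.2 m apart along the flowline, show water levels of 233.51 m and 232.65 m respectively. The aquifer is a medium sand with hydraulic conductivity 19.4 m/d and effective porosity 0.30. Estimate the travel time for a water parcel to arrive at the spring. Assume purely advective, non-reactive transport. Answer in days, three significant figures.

99.9 days

Hydraulic gradient i = (233.51 − 232.65) / 57.2 = 0.86 / 57.2 = 0.01503
q = Ki = 19.4 × 0.01503 = 0.2917 m/d
v = Ki/n = 19.4·0.01503/0.30 = 0.9723 m/d
t = L / v = 97.1 / 0.9723 = 99.87 d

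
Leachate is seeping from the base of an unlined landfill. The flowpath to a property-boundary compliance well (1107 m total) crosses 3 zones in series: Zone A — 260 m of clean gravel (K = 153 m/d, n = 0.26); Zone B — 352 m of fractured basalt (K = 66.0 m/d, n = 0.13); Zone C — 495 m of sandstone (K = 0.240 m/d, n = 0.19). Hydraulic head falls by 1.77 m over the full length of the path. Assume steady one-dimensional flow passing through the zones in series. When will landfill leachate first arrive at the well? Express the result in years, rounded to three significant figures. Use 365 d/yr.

Steady 1-D flow in series ⇒ the Darcy flux q is identical in every zone and the zone head losses add (resistances L/K in series).
Σ(L/K) = 260/153 + 352/66.0 + 495/0.240 = 1.699 + 5.333 + 2063 = 2070 d
q = ΔH / Σ(L/K) = 1.77 / 2070 = 8.553e-4 m/d (same in every zone)
Zone A: v = q/n = 8.553e-4/0.26 = 0.003289 m/d → t_A = 260/0.003289 = 79040 d
Zone B: v = q/n = 8.553e-4/0.13 = 0.006579 m/d → t_B = 352/0.006579 = 53500 d
Zone C: v = q/n = 8.553e-4/0.19 = 0.004501 m/d → t_C = 495/0.004501 = 110000 d
Total t = 79040 + 53500 + 110000 = 242500 d
   = 242500 / 365 = 664 yr

664 years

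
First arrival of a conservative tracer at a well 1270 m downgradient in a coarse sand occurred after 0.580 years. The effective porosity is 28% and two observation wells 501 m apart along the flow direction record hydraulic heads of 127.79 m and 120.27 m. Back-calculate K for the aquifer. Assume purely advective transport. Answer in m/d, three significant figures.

Hydraulic gradient i = (127.79 − 120.27) / 501 = 7.52 / 501 = 0.01501
t = 0.580 years = 211.7 d
v = L / t = 1270 / 211.7 = 5.999 m/d
K = v · n / i = 5.999 × 0.28 / 0.01501 = 112 m/d

112 m/d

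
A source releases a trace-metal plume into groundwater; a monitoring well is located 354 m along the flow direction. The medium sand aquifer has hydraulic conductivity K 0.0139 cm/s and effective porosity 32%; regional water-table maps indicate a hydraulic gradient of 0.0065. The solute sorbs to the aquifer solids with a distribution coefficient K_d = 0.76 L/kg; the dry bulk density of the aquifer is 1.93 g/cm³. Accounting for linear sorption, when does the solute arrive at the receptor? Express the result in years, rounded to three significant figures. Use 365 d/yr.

K = 0.0139 cm/s × 864 = 12.01 m/d
Darcy flux q = K·i = 12.01 × 0.0065 = 0.07806 m/d
Average linear velocity = 0.07806 / 0.32 = 0.2439 m/d
Retardation R = 1 + ρ_b·K_d/n = 1 + 1.93×0.76/0.32 = 5.584
Contaminant velocity v_c = v/R = 0.2439/5.584 = 0.04369 m/d
t = L/v_c = 354/0.04369 = 8103 d
   = 8103/365 = 22.2 yr

22.2 years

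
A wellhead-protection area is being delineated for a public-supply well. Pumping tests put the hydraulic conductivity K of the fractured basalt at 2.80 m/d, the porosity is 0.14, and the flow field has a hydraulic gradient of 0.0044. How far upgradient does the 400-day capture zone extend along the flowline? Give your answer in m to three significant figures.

35.2 m

q = Ki = 2.80 × 0.0044 = 0.01232 m/d
Average linear velocity = 0.01232 / 0.14 = 0.08800 m/d
L = v × T = 0.08800 × 400 = 35.20 m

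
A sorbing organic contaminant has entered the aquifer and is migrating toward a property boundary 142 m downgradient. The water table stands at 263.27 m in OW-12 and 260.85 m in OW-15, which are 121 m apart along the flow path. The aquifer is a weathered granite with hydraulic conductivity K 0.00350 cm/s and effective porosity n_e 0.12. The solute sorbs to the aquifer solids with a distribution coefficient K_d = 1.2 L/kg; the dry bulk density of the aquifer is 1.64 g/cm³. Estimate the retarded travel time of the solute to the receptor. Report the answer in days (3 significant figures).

4900 days

Hydraulic gradient i = (263.27 − 260.85) / 121 = 2.42 / 121 = 0.02000
K = 0.00350 cm/s × 864 = 3.024 m/d
q = Ki = 3.024 × 0.02000 = 0.06048 m/d
v_s = q/n_e = 0.06048/0.12 = 0.5040 m/d
Retardation R = 1 + ρ_b·K_d/n = 1 + 1.64×1.2/0.12 = 17.40
Contaminant velocity v_c = v/R = 0.5040/17.40 = 0.02897 m/d
t = L/v_c = 142/0.02897 = 4902 d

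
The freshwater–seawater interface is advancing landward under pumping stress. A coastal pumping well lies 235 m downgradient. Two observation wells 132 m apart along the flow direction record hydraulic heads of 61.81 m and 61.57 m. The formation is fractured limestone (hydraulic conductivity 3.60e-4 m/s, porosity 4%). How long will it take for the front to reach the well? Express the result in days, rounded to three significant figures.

Hydraulic gradient i = (61.81 − 61.57) / 132 = 0.24 / 132 = 0.001818
K = 3.60e-4 m/s × 86400 s/d = 31.10 m/d
Darcy flux q = K·i = 31.10 × 0.001818 = 0.05655 m/d
Average linear velocity = 0.05655 / 0.04 = 1.414 m/d
t = L / v = 235 / 1.414 = 166.2 d

166 days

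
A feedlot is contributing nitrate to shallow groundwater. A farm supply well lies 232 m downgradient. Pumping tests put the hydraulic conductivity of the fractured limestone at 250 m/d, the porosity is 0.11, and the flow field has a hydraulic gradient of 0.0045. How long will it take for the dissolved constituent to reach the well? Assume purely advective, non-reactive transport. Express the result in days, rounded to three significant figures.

22.7 days

q = Ki = 250 × 0.0045 = 1.125 m/d
v_s = q/n_e = 1.125/0.11 = 10.23 m/d
t = L / v = 232 / 10.23 = 22.68 d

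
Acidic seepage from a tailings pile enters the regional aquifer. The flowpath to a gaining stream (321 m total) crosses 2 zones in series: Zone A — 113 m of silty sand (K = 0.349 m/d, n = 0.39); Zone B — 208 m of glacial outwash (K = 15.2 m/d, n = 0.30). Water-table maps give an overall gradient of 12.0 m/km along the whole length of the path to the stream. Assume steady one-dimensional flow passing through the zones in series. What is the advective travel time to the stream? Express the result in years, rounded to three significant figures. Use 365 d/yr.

25.6 years

Continuity: the same q passes through each zone, so ΔH = q·Σ(L_j/K_j) — the zones act as resistances in series.
Σ(L/K) = 113/0.349 + 208/15.2 = 323.8 + 13.68 = 337.5 d
K_eq = L_total / Σ(L/K) = 321 / 337.5 = 0.9512 m/d
q = K_eq · i = 0.9512 × 0.012 = 0.01141 m/d (same in every zone)
Zone A: v = q/n = 0.01141/0.39 = 0.02927 m/d → t_A = 113/0.02927 = 3861 d
Zone B: v = q/n = 0.01141/0.30 = 0.03805 m/d → t_B = 208/0.03805 = 5467 d
Total t = 3861 + 5467 = 9328 d
   = 9328 / 365 = 25.6 yr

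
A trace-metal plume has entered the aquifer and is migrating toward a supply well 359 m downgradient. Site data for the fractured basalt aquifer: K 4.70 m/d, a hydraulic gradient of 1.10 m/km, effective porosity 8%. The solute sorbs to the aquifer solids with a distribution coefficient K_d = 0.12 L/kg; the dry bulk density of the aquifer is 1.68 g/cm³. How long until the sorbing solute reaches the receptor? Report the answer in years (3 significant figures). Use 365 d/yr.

53.6 years

Specific discharge q = 4.70 × 0.0011 = 0.005170 m/d
Average linear velocity = 0.005170 / 0.08 = 0.06463 m/d
Retardation R = 1 + ρ_b·K_d/n = 1 + 1.68×0.12/0.08 = 3.520
Contaminant velocity v_c = v/R = 0.06463/3.520 = 0.01836 m/d
t = L/v_c = 359/0.01836 = 19550 d
   = 19550/365 = 53.6 yr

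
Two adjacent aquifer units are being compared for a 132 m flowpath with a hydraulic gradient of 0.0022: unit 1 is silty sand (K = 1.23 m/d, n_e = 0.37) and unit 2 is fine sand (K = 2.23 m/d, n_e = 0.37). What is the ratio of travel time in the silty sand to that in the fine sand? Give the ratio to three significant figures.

1.81

Unit 1 (silty sand): v = 1.23×0.0022/0.37 = 0.007314 m/d, t = 132/0.007314 = 18050 d
Unit 2 (fine sand): v = 2.23×0.0022/0.37 = 0.01326 m/d, t = 132/0.01326 = 9955 d
t(silty sand) / t(fine sand) = 18050/9955 = 1.81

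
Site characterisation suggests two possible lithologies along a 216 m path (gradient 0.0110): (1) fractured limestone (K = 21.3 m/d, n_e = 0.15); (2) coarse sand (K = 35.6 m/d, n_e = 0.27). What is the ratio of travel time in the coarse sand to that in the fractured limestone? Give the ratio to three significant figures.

1.08

Unit 1 (fractured limestone): v = 21.3×0.011/0.15 = 1.562 m/d, t = 216/1.562 = 138.3 d
Unit 2 (coarse sand): v = 35.6×0.011/0.27 = 1.450 m/d, t = 216/1.450 = 148.9 d
t(coarse sand) / t(fractured limestone) = 148.9/138.3 = 1.08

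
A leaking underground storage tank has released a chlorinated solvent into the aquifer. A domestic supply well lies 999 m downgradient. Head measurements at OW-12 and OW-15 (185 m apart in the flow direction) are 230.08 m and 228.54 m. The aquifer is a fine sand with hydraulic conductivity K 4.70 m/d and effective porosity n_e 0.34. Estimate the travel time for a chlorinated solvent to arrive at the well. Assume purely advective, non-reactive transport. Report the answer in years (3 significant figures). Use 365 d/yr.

23.8 years

Hydraulic gradient i = (230.08 − 228.54) / 185 = 1.54 / 185 = 0.008324
Specific discharge q = 4.70 × 0.008324 = 0.03912 m/d
v = Ki/n = 4.70·0.008324/0.34 = 0.1151 m/d
t = L / v = 999 / 0.1151 = 8682 d
   = 8682 / 365 = 23.8 yr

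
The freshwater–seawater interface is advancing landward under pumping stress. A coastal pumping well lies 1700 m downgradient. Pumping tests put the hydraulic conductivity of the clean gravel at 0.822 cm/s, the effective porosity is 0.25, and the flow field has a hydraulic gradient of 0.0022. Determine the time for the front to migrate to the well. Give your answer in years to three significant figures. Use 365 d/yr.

K = 0.822 cm/s × 864 = 710.2 m/d
Darcy flux q = K·i = 710.2 × 0.0022 = 1.562 m/d
Seepage velocity v = q / n = 1.562 / 0.25 = 6.250 m/d
t = L / v = 1700 / 6.250 = 272.0 d
   = 272.0 / 365 = 0.745 yr

0.745 years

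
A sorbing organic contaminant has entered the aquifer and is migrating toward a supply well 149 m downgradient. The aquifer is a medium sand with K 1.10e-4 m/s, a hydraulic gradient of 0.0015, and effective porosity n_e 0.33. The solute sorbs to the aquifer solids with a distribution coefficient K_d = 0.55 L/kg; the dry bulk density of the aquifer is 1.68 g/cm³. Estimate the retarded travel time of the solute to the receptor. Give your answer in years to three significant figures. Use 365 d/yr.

K = 1.10e-4 m/s × 86400 s/d = 9.504 m/d
q = Ki = 9.504 × 0.0015 = 0.01426 m/d
Seepage velocity v = q / n = 0.01426 / 0.33 = 0.04320 m/d
Retardation R = 1 + ρ_b·K_d/n = 1 + 1.68×0.55/0.33 = 3.800
Contaminant velocity v_c = v/R = 0.04320/3.800 = 0.01137 m/d
t = L/v_c = 149/0.01137 = 13110 d
   = 13110/365 = 35.9 yr

35.9 years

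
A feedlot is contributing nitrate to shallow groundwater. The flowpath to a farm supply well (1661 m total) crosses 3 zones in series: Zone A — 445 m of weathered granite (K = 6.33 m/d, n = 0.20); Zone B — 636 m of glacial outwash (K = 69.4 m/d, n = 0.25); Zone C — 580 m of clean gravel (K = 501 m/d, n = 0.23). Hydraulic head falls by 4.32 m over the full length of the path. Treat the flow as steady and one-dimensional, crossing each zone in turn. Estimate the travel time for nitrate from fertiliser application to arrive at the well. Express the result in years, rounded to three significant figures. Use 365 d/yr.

19.5 years

Continuity: the same q passes through each zone, so ΔH = q·Σ(L_j/K_j) — the zones act as resistances in series.
Σ(L/K) = 445/6.33 + 636/69.4 + 580/501 = 70.30 + 9.164 + 1.158 = 80.62 d
q = ΔH / Σ(L/K) = 4.32 / 80.62 = 0.05358 m/d (same in every zone)
Zone A: v = q/n = 0.05358/0.20 = 0.2679 m/d → t_A = 445/0.2679 = 1661 d
Zone B: v = q/n = 0.05358/0.25 = 0.2143 m/d → t_B = 636/0.2143 = 2967 d
Zone C: v = q/n = 0.05358/0.23 = 0.2330 m/d → t_C = 580/0.2330 = 2490 d
Total t = 1661 + 2967 + 2490 = 7118 d
   = 7118 / 365 = 19.5 yr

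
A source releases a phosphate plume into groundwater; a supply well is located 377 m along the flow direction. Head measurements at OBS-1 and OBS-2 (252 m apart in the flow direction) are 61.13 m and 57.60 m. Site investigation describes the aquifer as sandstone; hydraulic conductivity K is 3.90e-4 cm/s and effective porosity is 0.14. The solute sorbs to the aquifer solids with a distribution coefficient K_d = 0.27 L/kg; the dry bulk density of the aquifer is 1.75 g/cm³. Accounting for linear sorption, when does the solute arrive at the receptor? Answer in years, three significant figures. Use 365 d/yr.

Hydraulic gradient i = (61.13 − 57.60) / 252 = 3.53 / 252 = 0.01401
K = 3.90e-4 cm/s × 864 = 0.3370 m/d
Specific discharge q = 0.3370 × 0.01401 = 0.004720 m/d
v = Ki/n = 0.3370·0.01401/0.14 = 0.03372 m/d
Retardation R = 1 + ρ_b·K_d/n = 1 + 1.75×0.27/0.14 = 4.375
Contaminant velocity v_c = v/R = 0.03372/4.375 = 0.007706 m/d
t = L/v_c = 377/0.007706 = 48920 d
   = 48920/365 = 134 yr

134 years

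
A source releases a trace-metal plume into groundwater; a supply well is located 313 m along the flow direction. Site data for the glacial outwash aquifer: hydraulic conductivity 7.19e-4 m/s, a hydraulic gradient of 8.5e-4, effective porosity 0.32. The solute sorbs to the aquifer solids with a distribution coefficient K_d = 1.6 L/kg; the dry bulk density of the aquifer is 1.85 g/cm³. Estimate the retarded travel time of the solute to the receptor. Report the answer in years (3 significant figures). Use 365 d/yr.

53.3 years

K = 7.19e-4 m/s × 86400 s/d = 62.12 m/d
Specific discharge q = 62.12 × 8.5e-4 = 0.05280 m/d
Seepage velocity v = q / n = 0.05280 / 0.32 = 0.1650 m/d
Retardation R = 1 + ρ_b·K_d/n = 1 + 1.85×1.6/0.32 = 10.25
Contaminant velocity v_c = v/R = 0.1650/10.25 = 0.01610 m/d
t = L/v_c = 313/0.01610 = 19440 d
   = 19440/365 = 53.3 yr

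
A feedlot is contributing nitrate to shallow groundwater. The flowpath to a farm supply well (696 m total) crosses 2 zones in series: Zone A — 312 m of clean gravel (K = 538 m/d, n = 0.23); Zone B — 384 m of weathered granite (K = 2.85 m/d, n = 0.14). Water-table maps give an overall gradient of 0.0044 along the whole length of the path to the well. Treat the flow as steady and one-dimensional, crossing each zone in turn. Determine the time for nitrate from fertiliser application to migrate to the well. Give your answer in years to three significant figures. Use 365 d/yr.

Steady 1-D flow in series ⇒ the Darcy flux q is identical in every zone and the zone head losses add (resistances L/K in series).
Σ(L/K) = 312/538 + 384/2.85 = 0.5799 + 134.7 = 135.3 d
K_eq = L_total / Σ(L/K) = 696 / 135.3 = 5.143 m/d
q = K_eq · i = 5.143 × 0.0044 = 0.02263 m/d (same in every zone)
Zone A: v = q/n = 0.02263/0.23 = 0.09840 m/d → t_A = 312/0.09840 = 3171 d
Zone B: v = q/n = 0.02263/0.14 = 0.1617 m/d → t_B = 384/0.1617 = 2375 d
Total t = 3171 + 2375 = 5546 d
   = 5546 / 365 = 15.2 yr

15.2 years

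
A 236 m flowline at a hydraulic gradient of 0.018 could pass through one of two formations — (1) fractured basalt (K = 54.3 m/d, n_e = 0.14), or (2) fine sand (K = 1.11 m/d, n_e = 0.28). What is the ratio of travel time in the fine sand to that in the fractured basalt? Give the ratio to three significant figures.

97.8

Unit 1 (fractured basalt): v = 54.3×0.018/0.14 = 6.981 m/d, t = 236/6.981 = 33.80 d
Unit 2 (fine sand): v = 1.11×0.018/0.28 = 0.07136 m/d, t = 236/0.07136 = 3307 d
t(fine sand) / t(fractured basalt) = 3307/33.80 = 97.8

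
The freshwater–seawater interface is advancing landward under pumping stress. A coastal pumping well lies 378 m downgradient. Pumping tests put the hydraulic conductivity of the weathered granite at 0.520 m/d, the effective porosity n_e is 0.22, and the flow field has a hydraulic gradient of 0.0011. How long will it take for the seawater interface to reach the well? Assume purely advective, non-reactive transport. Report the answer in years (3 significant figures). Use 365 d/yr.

398 years

Darcy flux q = K·i = 0.520 × 0.0011 = 5.720e-4 m/d
Average linear velocity = 5.720e-4 / 0.22 = 0.002600 m/d
t = L / v = 378 / 0.002600 = 145400 d
   = 145400 / 365 = 398 yr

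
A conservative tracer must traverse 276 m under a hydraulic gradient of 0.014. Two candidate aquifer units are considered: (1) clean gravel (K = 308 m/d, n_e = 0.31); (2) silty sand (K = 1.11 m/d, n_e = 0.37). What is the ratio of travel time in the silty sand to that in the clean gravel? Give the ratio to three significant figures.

331

Unit 1 (clean gravel): v = 308×0.014/0.31 = 13.91 m/d, t = 276/13.91 = 19.84 d
Unit 2 (silty sand): v = 1.11×0.014/0.37 = 0.04200 m/d, t = 276/0.04200 = 6571 d
t(silty sand) / t(clean gravel) = 6571/19.84 = 331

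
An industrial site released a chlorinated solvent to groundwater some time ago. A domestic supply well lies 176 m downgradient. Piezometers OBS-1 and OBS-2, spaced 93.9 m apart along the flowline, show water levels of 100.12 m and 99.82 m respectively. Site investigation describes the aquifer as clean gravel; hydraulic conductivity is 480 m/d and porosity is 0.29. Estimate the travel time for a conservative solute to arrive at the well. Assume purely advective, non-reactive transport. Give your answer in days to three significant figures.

Hydraulic gradient i = (100.12 − 99.82) / 93.9 = 0.30 / 93.9 = 0.003195
Specific discharge q = 480 × 0.003195 = 1.534 m/d
Average linear velocity = 1.534 / 0.29 = 5.288 m/d
t = L / v = 176 / 5.288 = 33.28 d

33.3 days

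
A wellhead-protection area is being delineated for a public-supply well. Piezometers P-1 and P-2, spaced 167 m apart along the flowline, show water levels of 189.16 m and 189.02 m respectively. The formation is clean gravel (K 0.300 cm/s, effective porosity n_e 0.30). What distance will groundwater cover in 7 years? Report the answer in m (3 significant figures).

Hydraulic gradient i = (189.16 − 189.02) / 167 = 0.14 / 167 = 8.383e-4
K = 0.300 cm/s × 864 = 259.2 m/d
Specific discharge q = 259.2 × 8.383e-4 = 0.2173 m/d
Seepage velocity v = q / n = 0.2173 / 0.30 = 0.7243 m/d
T = 7 yr × 365 = 2555 d
L = v × T = 0.7243 × 2555 = 1851 m

1850 m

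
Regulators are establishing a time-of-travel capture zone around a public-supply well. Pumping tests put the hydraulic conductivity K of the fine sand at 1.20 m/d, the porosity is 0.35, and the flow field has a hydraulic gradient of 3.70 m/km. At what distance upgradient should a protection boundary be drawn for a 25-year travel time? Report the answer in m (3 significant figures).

Specific discharge q = 1.20 × 0.0037 = 0.004440 m/d
Average linear velocity = 0.004440 / 0.35 = 0.01269 m/d
T = 25 yr × 365 = 9125 d
L = v × T = 0.01269 × 9125 = 115.8 m

116 m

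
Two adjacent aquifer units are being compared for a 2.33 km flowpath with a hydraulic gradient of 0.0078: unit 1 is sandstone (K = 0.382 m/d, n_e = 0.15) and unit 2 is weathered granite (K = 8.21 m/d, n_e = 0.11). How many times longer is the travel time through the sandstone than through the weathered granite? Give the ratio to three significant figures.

Unit 1 (sandstone): v = 0.382×0.0078/0.15 = 0.01986 m/d, t = 2330/0.01986 = 117300 d
Unit 2 (weathered granite): v = 8.21×0.0078/0.11 = 0.5822 m/d, t = 2330/0.5822 = 4002 d
t(sandstone) / t(weathered granite) = 117300/4002 = 29.3

29.3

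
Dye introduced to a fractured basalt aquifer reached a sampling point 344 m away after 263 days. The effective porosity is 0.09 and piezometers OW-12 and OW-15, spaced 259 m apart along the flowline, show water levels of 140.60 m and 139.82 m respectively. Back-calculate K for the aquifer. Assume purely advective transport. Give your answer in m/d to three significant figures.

Hydraulic gradient i = (140.60 − 139.82) / 259 = 0.78 / 259 = 0.003012
v = L / t = 344 / 263 = 1.308 m/d
K = v · n / i = 1.308 × 0.09 / 0.003012 = 39.1 m/d

39.1 m/d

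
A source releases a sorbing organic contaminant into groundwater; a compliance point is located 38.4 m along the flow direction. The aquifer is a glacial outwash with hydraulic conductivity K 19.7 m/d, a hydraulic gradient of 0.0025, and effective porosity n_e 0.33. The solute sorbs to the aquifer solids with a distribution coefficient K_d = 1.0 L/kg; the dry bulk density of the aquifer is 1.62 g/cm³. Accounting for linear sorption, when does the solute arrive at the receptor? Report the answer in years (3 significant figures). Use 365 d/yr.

Specific discharge q = 19.7 × 0.0025 = 0.04925 m/d
v_s = q/n_e = 0.04925/0.33 = 0.1492 m/d
Retardation R = 1 + ρ_b·K_d/n = 1 + 1.62×1.0/0.33 = 5.909
Contaminant velocity v_c = v/R = 0.1492/5.909 = 0.02526 m/d
t = L/v_c = 38.4/0.02526 = 1520 d
   = 1520/365 = 4.17 yr

4.17 years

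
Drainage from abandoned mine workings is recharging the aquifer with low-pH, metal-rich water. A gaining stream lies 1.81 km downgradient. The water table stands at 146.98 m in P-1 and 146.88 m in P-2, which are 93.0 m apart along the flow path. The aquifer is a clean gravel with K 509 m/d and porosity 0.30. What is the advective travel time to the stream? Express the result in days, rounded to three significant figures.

Hydraulic gradient i = (146.98 − 146.88) / 93.0 = 0.10 / 93.0 = 0.001075
q = Ki = 509 × 0.001075 = 0.5473 m/d
v_s = q/n_e = 0.5473/0.30 = 1.824 m/d
L = 1.81 km = 1810 m
t = L / v = 1810 / 1.824 = 992.1 d

992 days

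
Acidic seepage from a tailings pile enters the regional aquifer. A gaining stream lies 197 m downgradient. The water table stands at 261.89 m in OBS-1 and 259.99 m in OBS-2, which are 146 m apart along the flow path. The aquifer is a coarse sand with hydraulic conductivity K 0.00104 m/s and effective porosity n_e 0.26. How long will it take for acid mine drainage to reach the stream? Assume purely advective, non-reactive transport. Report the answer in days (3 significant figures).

Hydraulic gradient i = (261.89 − 259.99) / 146 = 1.90 / 146 = 0.01301
K = 0.00104 m/s × 86400 s/d = 89.86 m/d
Specific discharge q = 89.86 × 0.01301 = 1.169 m/d
v_s = q/n_e = 1.169/0.26 = 4.498 m/d
t = L / v = 197 / 4.498 = 43.80 d

43.8 days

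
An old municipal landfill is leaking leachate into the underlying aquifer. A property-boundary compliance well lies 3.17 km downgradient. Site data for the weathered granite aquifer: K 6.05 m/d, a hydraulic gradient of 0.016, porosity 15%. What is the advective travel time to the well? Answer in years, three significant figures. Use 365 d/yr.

13.5 years

Specific discharge q = 6.05 × 0.016 = 0.09680 m/d
v = Ki/n = 6.05·0.016/0.15 = 0.6453 m/d
L = 3.17 km = 3170 m
t = L / v = 3170 / 0.6453 = 4912 d
   = 4912 / 365 = 13.5 yr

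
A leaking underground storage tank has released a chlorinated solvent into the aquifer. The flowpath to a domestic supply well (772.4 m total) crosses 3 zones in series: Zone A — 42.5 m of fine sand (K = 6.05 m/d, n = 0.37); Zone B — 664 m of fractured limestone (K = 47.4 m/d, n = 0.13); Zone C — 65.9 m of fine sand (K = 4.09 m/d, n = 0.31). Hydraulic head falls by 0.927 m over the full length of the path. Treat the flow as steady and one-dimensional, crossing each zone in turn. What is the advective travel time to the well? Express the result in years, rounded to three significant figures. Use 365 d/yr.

Continuity: the same q passes through each zone, so ΔH = q·Σ(L_j/K_j) — the zones act as resistances in series.
Σ(L/K) = 42.5/6.05 + 664/47.4 + 65.9/4.09 = 7.025 + 14.01 + 16.11 = 37.15 d
q = ΔH / Σ(L/K) = 0.927 / 37.15 = 0.02496 m/d (same in every zone)
Zone A: v = q/n = 0.02496/0.37 = 0.06745 m/d → t_A = 42.5/0.06745 = 630.1 d
Zone B: v = q/n = 0.02496/0.13 = 0.1920 m/d → t_B = 664/0.1920 = 3459 d
Zone C: v = q/n = 0.02496/0.31 = 0.08050 m/d → t_C = 65.9/0.08050 = 818.6 d
Total t = 630.1 + 3459 + 818.6 = 4908 d
   = 4908 / 365 = 13.4 yr

13.4 years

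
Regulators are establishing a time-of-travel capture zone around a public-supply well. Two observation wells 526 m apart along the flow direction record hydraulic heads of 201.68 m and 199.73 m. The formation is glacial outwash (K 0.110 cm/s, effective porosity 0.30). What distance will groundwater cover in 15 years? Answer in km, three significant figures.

Hydraulic gradient i = (201.68 − 199.73) / 526 = 1.95 / 526 = 0.003707
K = 0.110 cm/s × 864 = 95.04 m/d
q = Ki = 95.04 × 0.003707 = 0.3523 m/d
Average linear velocity = 0.3523 / 0.30 = 1.174 m/d
T = 15 yr × 365 = 5475 d
L = v × T = 1.174 × 5475 = 6430 m
   = 6.43 km

6.43 km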